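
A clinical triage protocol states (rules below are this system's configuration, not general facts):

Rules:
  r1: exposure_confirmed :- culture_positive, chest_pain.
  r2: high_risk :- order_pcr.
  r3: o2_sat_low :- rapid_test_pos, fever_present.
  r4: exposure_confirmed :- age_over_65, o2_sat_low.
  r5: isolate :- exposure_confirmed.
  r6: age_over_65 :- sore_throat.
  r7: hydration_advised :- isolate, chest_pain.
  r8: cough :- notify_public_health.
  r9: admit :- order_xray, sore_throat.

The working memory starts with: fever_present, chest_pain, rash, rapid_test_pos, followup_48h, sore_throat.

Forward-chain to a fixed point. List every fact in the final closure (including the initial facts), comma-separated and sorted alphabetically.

[1] r3 [o2_sat_low :- rapid_test_pos, fever_present.]; r6 [age_over_65 :- sore_throat.]. ⇒ new: o2_sat_low, age_over_65.
[2] r4 [exposure_confirmed :- age_over_65, o2_sat_low.]. ⇒ new: exposure_confirmed.
[3] r5 [isolate :- exposure_confirmed.]. ⇒ new: isolate.
[4] r7 [hydration_advised :- isolate, chest_pain.]. ⇒ new: hydration_advised.

age_over_65, chest_pain, exposure_confirmed, fever_present, followup_48h, hydration_advised, isolate, o2_sat_low, rapid_test_pos, rash, sore_throat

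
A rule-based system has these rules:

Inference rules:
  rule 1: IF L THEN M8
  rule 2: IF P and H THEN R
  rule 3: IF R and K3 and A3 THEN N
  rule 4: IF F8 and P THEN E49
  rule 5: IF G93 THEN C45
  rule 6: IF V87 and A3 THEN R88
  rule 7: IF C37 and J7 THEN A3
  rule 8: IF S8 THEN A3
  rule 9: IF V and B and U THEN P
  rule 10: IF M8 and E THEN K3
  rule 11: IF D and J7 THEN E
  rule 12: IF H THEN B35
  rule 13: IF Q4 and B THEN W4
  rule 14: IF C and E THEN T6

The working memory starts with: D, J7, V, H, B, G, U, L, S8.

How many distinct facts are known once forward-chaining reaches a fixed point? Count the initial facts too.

17

[1] rule 1 [IF L THEN M8]; rule 8 [IF S8 THEN A3]; rule 9 [IF V and B and U THEN P]; rule 11 [IF D and J7 THEN E]; rule 12 [IF H THEN B35]. ⇒ new: M8, A3, P, E, B35.
[2] rule 2 [IF P and H THEN R]; rule 10 [IF M8 and E THEN K3]. ⇒ new: R, K3.
[3] rule 3 [IF R and K3 and A3 THEN N]. ⇒ new: N.
Closure: {A3, B, B35, D, E, G, H, J7, K3, L, M8, N, P, R, S8, U, V} — 17 facts.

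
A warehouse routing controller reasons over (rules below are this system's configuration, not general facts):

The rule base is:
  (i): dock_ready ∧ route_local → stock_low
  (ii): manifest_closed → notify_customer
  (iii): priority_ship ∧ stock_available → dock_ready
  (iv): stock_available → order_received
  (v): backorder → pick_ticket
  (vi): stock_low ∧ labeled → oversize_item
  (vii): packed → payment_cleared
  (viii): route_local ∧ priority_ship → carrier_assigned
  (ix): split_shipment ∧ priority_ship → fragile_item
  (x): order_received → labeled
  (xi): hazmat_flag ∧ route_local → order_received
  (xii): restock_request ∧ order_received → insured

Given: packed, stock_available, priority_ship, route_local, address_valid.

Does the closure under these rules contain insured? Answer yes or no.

Round 1 — (iii), (iv), (vii), (viii), derive dock_ready, order_received, payment_cleared, carrier_assigned.
Round 2 — (i), (x), derive stock_low, labeled.
Round 3 — (vi), derive oversize_item.
Fixed point reached. insured is concluded only by (xii); (xii) needs restock_request (never derived).

no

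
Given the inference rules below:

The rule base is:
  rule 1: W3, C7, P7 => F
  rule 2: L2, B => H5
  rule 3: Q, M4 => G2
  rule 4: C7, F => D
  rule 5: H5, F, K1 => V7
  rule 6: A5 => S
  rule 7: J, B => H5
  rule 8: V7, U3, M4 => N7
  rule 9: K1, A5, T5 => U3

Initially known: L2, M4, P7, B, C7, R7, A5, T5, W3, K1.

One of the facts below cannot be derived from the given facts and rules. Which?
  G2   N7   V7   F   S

Round 1: rule 1 [W3, C7, P7 => F]; rule 2 [L2, B => H5]; rule 6 [A5 => S]; rule 9 [K1, A5, T5 => U3]. New: F, H5, S, U3.
Round 2: rule 4 [C7, F => D]; rule 5 [H5, F, K1 => V7]. New: D, V7.
Round 3: rule 8 [V7, U3, M4 => N7]. New: N7.
Derived: N7 (round 3), S (round 1), F (round 1), V7 (round 2). G2 never appears in any round.

G2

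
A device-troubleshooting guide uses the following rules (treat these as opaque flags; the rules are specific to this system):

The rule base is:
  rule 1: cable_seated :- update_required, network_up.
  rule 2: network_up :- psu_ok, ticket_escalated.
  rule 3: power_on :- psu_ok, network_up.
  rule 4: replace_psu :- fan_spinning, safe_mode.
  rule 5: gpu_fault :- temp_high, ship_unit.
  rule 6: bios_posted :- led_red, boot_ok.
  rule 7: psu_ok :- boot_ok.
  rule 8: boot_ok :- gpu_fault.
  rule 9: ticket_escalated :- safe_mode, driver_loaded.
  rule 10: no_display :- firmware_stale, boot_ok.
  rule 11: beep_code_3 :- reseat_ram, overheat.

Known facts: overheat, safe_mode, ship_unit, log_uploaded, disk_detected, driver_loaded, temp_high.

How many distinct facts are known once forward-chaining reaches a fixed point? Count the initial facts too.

13

Round 1: rule 5 [gpu_fault :- temp_high, ship_unit.]; rule 9 [ticket_escalated :- safe_mode, driver_loaded.]. Adds gpu_fault, ticket_escalated.
Round 2: rule 8 [boot_ok :- gpu_fault.]. Adds boot_ok.
Round 3: rule 7 [psu_ok :- boot_ok.]. Adds psu_ok.
Round 4: rule 2 [network_up :- psu_ok, ticket_escalated.]. Adds network_up.
Round 5: rule 3 [power_on :- psu_ok, network_up.]. Adds power_on.
Closure: {boot_ok, disk_detected, driver_loaded, gpu_fault, log_uploaded, network_up, overheat, power_on, psu_ok, safe_mode, ship_unit, temp_high, ticket_escalated} — 13 facts.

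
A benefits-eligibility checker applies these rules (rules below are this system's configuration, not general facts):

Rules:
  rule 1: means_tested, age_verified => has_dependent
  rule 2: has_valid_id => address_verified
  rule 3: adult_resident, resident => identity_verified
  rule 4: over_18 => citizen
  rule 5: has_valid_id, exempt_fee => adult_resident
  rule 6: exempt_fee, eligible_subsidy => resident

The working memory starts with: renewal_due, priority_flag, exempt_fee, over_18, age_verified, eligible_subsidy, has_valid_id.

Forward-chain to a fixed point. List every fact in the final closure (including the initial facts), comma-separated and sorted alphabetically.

address_verified, adult_resident, age_verified, citizen, eligible_subsidy, exempt_fee, has_valid_id, identity_verified, over_18, priority_flag, renewal_due, resident

Round 1: rule 2 [has_valid_id => address_verified]; rule 4 [over_18 => citizen]; rule 5 [has_valid_id, exempt_fee => adult_resident]; rule 6 [exempt_fee, eligible_subsidy => resident]. New: address_verified, citizen, adult_resident, resident.
Round 2: rule 3 [adult_resident, resident => identity_verified]. New: identity_verified.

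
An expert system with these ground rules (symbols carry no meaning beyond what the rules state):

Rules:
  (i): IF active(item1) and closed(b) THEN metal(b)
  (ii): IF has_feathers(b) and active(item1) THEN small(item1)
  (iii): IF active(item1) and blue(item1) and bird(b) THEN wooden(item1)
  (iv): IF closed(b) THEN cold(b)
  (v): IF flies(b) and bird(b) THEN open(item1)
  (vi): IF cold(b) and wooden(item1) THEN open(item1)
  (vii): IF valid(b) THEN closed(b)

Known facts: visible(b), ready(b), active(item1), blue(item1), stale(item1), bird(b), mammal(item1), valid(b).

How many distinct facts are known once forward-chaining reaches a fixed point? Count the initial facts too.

Round 1: (iii) [IF active(item1) and blue(item1) and bird(b) THEN wooden(item1)]; (vii) [IF valid(b) THEN closed(b)]. New: wooden(item1), closed(b).
Round 2: (i) [IF active(item1) and closed(b) THEN metal(b)]; (iv) [IF closed(b) THEN cold(b)]. New: metal(b), cold(b).
Round 3: (vi) [IF cold(b) and wooden(item1) THEN open(item1)]. New: open(item1).
Closure: {active(item1), bird(b), blue(item1), closed(b), cold(b), mammal(item1), metal(b), open(item1), ready(b), stale(item1), valid(b), visible(b), wooden(item1)} — 13 facts.

13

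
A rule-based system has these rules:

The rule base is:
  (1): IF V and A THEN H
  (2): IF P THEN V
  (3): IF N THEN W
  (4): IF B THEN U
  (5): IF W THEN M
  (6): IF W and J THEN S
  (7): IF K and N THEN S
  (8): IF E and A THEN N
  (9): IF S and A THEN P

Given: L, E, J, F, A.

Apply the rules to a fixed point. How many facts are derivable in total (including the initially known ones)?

12

Round 1 — (8), derive N.
Round 2 — (3), derive W.
Round 3 — (5), (6), derive M, S.
Round 4 — (9), derive P.
Round 5 — (2), derive V.
Round 6 — (1), derive H.
Closure: {A, E, F, H, J, L, M, N, P, S, V, W} — 12 facts.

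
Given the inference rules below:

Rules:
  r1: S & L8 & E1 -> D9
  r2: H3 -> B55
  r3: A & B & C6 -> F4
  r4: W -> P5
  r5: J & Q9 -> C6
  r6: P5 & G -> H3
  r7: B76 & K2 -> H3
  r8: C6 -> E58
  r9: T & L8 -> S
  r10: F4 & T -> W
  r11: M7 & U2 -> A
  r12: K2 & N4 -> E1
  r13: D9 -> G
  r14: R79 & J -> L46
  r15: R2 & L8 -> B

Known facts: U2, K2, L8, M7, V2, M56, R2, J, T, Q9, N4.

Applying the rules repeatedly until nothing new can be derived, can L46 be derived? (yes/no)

Round 1: r5 [J & Q9 -> C6]; r9 [T & L8 -> S]; r11 [M7 & U2 -> A]; r12 [K2 & N4 -> E1]; r15 [R2 & L8 -> B]. New: C6, S, A, E1, B.
Round 2: r1 [S & L8 & E1 -> D9]; r3 [A & B & C6 -> F4]; r8 [C6 -> E58]. New: D9, F4, E58.
Round 3: r10 [F4 & T -> W]; r13 [D9 -> G]. New: W, G.
Round 4: r4 [W -> P5]. New: P5.
Round 5: r6 [P5 & G -> H3]. New: H3.
Round 6: r2 [H3 -> B55]. New: B55.
Fixed point reached. L46 is concluded only by r14; r14 needs R79 (never derived).

no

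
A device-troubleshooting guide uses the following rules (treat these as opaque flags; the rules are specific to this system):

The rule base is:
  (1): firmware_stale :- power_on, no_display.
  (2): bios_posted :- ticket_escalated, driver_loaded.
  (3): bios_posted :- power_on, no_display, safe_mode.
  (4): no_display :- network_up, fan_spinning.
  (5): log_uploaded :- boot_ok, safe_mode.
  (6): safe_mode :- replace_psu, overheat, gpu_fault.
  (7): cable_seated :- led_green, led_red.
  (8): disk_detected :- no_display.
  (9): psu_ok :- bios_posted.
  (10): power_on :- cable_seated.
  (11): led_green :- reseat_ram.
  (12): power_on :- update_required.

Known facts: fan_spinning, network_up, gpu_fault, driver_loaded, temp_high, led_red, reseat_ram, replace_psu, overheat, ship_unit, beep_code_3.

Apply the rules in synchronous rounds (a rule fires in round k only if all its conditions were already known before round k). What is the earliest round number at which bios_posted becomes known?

Round 1 fires (4), (6), (11), giving no_display, safe_mode, led_green.
Round 2 fires (7), (8), giving cable_seated, disk_detected.
Round 3 fires (10), giving power_on.
Round 4 fires (1), (3), giving firmware_stale, bios_posted.
bios_posted first appears in round 4.

4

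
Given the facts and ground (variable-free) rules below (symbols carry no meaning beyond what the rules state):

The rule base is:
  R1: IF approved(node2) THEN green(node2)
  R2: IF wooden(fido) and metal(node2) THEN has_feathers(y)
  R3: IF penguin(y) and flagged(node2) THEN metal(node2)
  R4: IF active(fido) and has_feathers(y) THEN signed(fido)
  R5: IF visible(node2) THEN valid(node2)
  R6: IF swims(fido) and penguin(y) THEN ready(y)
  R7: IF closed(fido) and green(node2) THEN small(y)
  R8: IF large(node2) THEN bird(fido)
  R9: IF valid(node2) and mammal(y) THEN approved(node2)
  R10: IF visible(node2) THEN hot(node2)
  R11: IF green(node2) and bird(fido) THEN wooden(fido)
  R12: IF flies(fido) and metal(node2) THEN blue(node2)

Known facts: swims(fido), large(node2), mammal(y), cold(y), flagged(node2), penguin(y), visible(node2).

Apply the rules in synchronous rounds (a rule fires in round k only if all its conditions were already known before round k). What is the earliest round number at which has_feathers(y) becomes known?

[1] R3 [IF penguin(y) and flagged(node2) THEN metal(node2)]; R5 [IF visible(node2) THEN valid(node2)]; R6 [IF swims(fido) and penguin(y) THEN ready(y)]; R8 [IF large(node2) THEN bird(fido)]; R10 [IF visible(node2) THEN hot(node2)]. ⇒ new: metal(node2), valid(node2), ready(y), bird(fido), hot(node2).
[2] R9 [IF valid(node2) and mammal(y) THEN approved(node2)]. ⇒ new: approved(node2).
[3] R1 [IF approved(node2) THEN green(node2)]. ⇒ new: green(node2).
[4] R11 [IF green(node2) and bird(fido) THEN wooden(fido)]. ⇒ new: wooden(fido).
[5] R2 [IF wooden(fido) and metal(node2) THEN has_feathers(y)]. ⇒ new: has_feathers(y).
has_feathers(y) first appears in round 5.

5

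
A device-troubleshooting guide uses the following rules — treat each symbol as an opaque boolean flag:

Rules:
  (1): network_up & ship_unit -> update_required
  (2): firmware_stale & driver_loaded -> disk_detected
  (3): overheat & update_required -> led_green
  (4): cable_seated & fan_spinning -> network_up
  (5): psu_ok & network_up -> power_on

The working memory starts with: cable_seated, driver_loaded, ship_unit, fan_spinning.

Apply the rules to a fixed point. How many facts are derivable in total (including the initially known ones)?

Round 1: (4) [cable_seated & fan_spinning -> network_up]. Adds network_up.
Round 2: (1) [network_up & ship_unit -> update_required]. Adds update_required.
Closure: {cable_seated, driver_loaded, fan_spinning, network_up, ship_unit, update_required} — 6 facts.

6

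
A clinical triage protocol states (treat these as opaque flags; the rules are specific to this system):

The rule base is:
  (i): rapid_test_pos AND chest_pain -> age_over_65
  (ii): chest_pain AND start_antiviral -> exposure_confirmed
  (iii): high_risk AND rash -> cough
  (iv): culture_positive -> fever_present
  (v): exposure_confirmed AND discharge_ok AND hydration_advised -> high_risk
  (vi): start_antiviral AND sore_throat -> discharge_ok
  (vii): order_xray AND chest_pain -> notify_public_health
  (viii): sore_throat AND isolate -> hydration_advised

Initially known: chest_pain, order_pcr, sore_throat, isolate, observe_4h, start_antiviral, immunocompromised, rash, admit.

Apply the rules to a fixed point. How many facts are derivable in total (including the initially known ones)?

[1] (ii) [chest_pain AND start_antiviral -> exposure_confirmed]; (vi) [start_antiviral AND sore_throat -> discharge_ok]; (viii) [sore_throat AND isolate -> hydration_advised]. ⇒ new: exposure_confirmed, discharge_ok, hydration_advised.
[2] (v) [exposure_confirmed AND discharge_ok AND hydration_advised -> high_risk]. ⇒ new: high_risk.
[3] (iii) [high_risk AND rash -> cough]. ⇒ new: cough.
Closure: {admit, chest_pain, cough, discharge_ok, exposure_confirmed, high_risk, hydration_advised, immunocompromised, isolate, observe_4h, order_pcr, rash, sore_throat, start_antiviral} — 14 facts.

14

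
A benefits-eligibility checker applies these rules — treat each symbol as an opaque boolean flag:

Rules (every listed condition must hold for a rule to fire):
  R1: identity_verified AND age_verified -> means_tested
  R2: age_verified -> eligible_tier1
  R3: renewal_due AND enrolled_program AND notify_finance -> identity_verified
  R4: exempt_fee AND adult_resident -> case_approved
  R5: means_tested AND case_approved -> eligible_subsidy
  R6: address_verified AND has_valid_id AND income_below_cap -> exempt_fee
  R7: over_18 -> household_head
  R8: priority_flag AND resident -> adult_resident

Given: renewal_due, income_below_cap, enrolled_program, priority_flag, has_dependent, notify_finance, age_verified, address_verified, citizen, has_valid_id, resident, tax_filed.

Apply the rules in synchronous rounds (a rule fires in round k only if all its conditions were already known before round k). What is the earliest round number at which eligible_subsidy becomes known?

Round 1 fires R2, R3, R6, R8, giving eligible_tier1, identity_verified, exempt_fee, adult_resident.
Round 2 fires R1, R4, giving means_tested, case_approved.
Round 3 fires R5, giving eligible_subsidy.
eligible_subsidy first appears in round 3.

3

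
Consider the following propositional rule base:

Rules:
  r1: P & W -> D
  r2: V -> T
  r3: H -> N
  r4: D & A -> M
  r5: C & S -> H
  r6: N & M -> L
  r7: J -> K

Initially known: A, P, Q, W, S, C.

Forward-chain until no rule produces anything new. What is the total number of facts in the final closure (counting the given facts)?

Round 1 — r1, r5, derive D, H.
Round 2 — r3, r4, derive N, M.
Round 3 — r6, derive L.
Closure: {A, C, D, H, L, M, N, P, Q, S, W} — 11 facts.

11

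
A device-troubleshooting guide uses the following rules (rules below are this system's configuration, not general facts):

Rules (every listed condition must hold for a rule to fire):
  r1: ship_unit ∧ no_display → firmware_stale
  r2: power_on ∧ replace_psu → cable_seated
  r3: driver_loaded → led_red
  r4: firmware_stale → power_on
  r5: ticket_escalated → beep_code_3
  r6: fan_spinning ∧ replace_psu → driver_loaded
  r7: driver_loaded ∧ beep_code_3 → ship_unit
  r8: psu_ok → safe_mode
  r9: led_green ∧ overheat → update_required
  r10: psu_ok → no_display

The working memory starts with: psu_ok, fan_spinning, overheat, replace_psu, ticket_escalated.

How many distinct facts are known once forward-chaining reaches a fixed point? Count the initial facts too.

14

Round 1: r5 [ticket_escalated → beep_code_3]; r6 [fan_spinning ∧ replace_psu → driver_loaded]; r8 [psu_ok → safe_mode]; r10 [psu_ok → no_display]. New: beep_code_3, driver_loaded, safe_mode, no_display.
Round 2: r3 [driver_loaded → led_red]; r7 [driver_loaded ∧ beep_code_3 → ship_unit]. New: led_red, ship_unit.
Round 3: r1 [ship_unit ∧ no_display → firmware_stale]. New: firmware_stale.
Round 4: r4 [firmware_stale → power_on]. New: power_on.
Round 5: r2 [power_on ∧ replace_psu → cable_seated]. New: cable_seated.
Closure: {beep_code_3, cable_seated, driver_loaded, fan_spinning, firmware_stale, led_red, no_display, overheat, power_on, psu_ok, replace_psu, safe_mode, ship_unit, ticket_escalated} — 14 facts.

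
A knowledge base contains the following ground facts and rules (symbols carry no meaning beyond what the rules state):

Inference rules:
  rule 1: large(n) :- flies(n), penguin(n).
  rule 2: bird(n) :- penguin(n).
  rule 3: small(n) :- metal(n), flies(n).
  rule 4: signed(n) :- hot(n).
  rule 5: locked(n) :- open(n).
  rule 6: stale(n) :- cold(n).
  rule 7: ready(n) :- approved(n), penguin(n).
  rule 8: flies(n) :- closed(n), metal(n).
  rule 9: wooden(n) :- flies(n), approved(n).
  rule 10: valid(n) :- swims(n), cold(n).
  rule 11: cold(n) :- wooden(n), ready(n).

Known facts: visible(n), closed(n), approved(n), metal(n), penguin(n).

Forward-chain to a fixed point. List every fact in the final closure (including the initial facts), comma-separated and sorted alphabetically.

approved(n), bird(n), closed(n), cold(n), flies(n), large(n), metal(n), penguin(n), ready(n), small(n), stale(n), visible(n), wooden(n)

Round 1: rule 2 [bird(n) :- penguin(n).]; rule 7 [ready(n) :- approved(n), penguin(n).]; rule 8 [flies(n) :- closed(n), metal(n).]. Adds bird(n), ready(n), flies(n).
Round 2: rule 1 [large(n) :- flies(n), penguin(n).]; rule 3 [small(n) :- metal(n), flies(n).]; rule 9 [wooden(n) :- flies(n), approved(n).]. Adds large(n), small(n), wooden(n).
Round 3: rule 11 [cold(n) :- wooden(n), ready(n).]. Adds cold(n).
Round 4: rule 6 [stale(n) :- cold(n).]. Adds stale(n).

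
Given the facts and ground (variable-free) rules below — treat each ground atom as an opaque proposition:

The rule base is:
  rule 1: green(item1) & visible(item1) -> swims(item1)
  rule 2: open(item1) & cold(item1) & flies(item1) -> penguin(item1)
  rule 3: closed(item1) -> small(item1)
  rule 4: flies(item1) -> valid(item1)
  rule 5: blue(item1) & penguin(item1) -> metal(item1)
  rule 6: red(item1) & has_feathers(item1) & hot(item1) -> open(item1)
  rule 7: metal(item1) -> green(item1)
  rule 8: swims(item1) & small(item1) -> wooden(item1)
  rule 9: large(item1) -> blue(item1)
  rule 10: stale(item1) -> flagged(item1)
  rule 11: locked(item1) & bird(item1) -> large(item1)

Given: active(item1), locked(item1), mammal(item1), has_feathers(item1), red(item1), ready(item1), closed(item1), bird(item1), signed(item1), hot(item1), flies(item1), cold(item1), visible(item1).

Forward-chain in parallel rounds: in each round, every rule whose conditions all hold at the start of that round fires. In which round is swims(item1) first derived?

Round 1: rule 3 [closed(item1) -> small(item1)]; rule 4 [flies(item1) -> valid(item1)]; rule 6 [red(item1) & has_feathers(item1) & hot(item1) -> open(item1)]; rule 11 [locked(item1) & bird(item1) -> large(item1)]. New: small(item1), valid(item1), open(item1), large(item1).
Round 2: rule 2 [open(item1) & cold(item1) & flies(item1) -> penguin(item1)]; rule 9 [large(item1) -> blue(item1)]. New: penguin(item1), blue(item1).
Round 3: rule 5 [blue(item1) & penguin(item1) -> metal(item1)]. New: metal(item1).
Round 4: rule 7 [metal(item1) -> green(item1)]. New: green(item1).
Round 5: rule 1 [green(item1) & visible(item1) -> swims(item1)]. New: swims(item1).
swims(item1) first appears in round 5.

5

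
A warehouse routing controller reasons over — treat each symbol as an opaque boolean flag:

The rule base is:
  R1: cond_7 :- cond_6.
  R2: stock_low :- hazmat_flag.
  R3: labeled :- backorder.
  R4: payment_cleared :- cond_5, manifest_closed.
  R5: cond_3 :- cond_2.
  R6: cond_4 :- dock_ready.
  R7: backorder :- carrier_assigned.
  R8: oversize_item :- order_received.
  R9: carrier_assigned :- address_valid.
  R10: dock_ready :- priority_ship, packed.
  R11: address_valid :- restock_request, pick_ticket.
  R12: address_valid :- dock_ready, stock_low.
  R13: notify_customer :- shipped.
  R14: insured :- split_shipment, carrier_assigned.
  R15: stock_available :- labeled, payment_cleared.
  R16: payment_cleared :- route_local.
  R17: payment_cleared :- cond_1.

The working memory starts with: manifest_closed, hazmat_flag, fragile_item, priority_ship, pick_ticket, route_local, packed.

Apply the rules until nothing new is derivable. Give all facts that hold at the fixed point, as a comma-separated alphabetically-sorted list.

Round 1 fires R2, R10, R16, giving stock_low, dock_ready, payment_cleared.
Round 2 fires R6, R12, giving cond_4, address_valid.
Round 3 fires R9, giving carrier_assigned.
Round 4 fires R7, giving backorder.
Round 5 fires R3, giving labeled.
Round 6 fires R15, giving stock_available.

address_valid, backorder, carrier_assigned, cond_4, dock_ready, fragile_item, hazmat_flag, labeled, manifest_closed, packed, payment_cleared, pick_ticket, priority_ship, route_local, stock_available, stock_low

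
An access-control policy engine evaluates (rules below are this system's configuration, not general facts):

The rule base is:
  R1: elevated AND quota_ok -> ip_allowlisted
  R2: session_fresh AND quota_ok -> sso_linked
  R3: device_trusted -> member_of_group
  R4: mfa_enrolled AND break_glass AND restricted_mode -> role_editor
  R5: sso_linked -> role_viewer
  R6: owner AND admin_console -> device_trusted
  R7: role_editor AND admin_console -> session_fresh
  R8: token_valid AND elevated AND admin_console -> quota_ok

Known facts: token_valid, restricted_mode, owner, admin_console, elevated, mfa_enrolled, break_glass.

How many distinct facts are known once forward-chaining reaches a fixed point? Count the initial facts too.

15

Round 1: R4 [mfa_enrolled AND break_glass AND restricted_mode -> role_editor]; R6 [owner AND admin_console -> device_trusted]; R8 [token_valid AND elevated AND admin_console -> quota_ok]. New: role_editor, device_trusted, quota_ok.
Round 2: R1 [elevated AND quota_ok -> ip_allowlisted]; R3 [device_trusted -> member_of_group]; R7 [role_editor AND admin_console -> session_fresh]. New: ip_allowlisted, member_of_group, session_fresh.
Round 3: R2 [session_fresh AND quota_ok -> sso_linked]. New: sso_linked.
Round 4: R5 [sso_linked -> role_viewer]. New: role_viewer.
Closure: {admin_console, break_glass, device_trusted, elevated, ip_allowlisted, member_of_group, mfa_enrolled, owner, quota_ok, restricted_mode, role_editor, role_viewer, session_fresh, sso_linked, token_valid} — 15 facts.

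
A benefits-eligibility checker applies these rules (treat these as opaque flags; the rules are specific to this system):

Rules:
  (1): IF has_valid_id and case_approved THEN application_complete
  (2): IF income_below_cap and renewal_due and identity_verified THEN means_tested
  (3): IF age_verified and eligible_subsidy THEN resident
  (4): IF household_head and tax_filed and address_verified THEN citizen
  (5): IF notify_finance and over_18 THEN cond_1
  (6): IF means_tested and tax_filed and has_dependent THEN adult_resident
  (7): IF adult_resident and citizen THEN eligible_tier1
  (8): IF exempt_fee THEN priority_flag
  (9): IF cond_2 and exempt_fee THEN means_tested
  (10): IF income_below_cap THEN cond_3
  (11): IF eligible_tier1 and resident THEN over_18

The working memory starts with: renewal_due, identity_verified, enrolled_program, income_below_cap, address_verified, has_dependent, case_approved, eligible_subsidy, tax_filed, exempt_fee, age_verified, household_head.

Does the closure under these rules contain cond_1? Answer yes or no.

Round 1: (2) [IF income_below_cap and renewal_due and identity_verified THEN means_tested]; (3) [IF age_verified and eligible_subsidy THEN resident]; (4) [IF household_head and tax_filed and address_verified THEN citizen]; (8) [IF exempt_fee THEN priority_flag]; (10) [IF income_below_cap THEN cond_3]. New: means_tested, resident, citizen, priority_flag, cond_3.
Round 2: (6) [IF means_tested and tax_filed and has_dependent THEN adult_resident]. New: adult_resident.
Round 3: (7) [IF adult_resident and citizen THEN eligible_tier1]. New: eligible_tier1.
Round 4: (11) [IF eligible_tier1 and resident THEN over_18]. New: over_18.
Fixed point reached. cond_1 is concluded only by (5); (5) needs notify_finance (never derived).

no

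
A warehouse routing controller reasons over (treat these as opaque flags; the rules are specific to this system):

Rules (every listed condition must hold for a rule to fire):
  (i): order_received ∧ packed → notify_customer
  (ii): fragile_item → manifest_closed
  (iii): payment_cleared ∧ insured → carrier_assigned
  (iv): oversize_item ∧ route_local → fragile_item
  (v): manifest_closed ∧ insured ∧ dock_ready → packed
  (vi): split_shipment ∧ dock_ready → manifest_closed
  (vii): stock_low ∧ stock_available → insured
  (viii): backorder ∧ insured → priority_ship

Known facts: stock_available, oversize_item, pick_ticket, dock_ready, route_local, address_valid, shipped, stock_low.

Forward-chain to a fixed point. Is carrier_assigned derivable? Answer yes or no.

Round 1 fires (iv), (vii), giving fragile_item, insured.
Round 2 fires (ii), giving manifest_closed.
Round 3 fires (v), giving packed.
Fixed point reached. carrier_assigned is concluded only by (iii); (iii) needs payment_cleared (never derived).

no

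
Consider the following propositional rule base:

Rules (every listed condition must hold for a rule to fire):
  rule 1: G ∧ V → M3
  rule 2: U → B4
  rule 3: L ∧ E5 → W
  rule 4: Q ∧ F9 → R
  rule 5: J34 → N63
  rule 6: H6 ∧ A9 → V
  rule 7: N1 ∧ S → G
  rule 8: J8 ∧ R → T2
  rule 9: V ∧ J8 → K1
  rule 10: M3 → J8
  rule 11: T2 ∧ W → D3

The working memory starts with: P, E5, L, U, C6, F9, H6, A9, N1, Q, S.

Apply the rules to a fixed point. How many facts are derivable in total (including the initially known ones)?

21

Round 1 — rule 2, rule 3, rule 4, rule 6, rule 7, derive B4, W, R, V, G.
Round 2 — rule 1, derive M3.
Round 3 — rule 10, derive J8.
Round 4 — rule 8, rule 9, derive T2, K1.
Round 5 — rule 11, derive D3.
Closure: {A9, B4, C6, D3, E5, F9, G, H6, J8, K1, L, M3, N1, P, Q, R, S, T2, U, V, W} — 21 facts.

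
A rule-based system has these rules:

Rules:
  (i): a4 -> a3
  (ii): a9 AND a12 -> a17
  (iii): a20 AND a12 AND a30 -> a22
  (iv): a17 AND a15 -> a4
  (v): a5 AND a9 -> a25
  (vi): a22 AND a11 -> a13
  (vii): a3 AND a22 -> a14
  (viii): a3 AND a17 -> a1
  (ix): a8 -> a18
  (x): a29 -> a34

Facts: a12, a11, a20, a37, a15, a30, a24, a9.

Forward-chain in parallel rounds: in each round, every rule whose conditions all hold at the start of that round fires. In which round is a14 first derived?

4

Round 1 — (ii), (iii), derive a17, a22.
Round 2 — (iv), (vi), derive a4, a13.
Round 3 — (i), derive a3.
Round 4 — (vii), (viii), derive a14, a1.
a14 first appears in round 4.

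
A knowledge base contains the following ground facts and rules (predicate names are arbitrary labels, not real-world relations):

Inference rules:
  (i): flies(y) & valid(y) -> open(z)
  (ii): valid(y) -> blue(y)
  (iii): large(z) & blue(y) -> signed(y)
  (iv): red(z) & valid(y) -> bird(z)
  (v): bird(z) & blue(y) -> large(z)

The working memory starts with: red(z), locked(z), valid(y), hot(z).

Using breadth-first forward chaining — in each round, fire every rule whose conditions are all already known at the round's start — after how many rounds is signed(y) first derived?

[1] (ii) [valid(y) -> blue(y)]; (iv) [red(z) & valid(y) -> bird(z)]. ⇒ new: blue(y), bird(z).
[2] (v) [bird(z) & blue(y) -> large(z)]. ⇒ new: large(z).
[3] (iii) [large(z) & blue(y) -> signed(y)]. ⇒ new: signed(y).
signed(y) first appears in round 3.

3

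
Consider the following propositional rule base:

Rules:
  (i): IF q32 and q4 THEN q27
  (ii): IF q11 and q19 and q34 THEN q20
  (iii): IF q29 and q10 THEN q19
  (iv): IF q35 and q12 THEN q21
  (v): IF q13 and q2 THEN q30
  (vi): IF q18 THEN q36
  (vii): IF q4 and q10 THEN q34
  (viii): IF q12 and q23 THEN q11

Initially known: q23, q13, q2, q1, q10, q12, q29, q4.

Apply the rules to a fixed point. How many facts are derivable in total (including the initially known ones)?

13

Round 1: (iii) [IF q29 and q10 THEN q19]; (v) [IF q13 and q2 THEN q30]; (vii) [IF q4 and q10 THEN q34]; (viii) [IF q12 and q23 THEN q11]. Adds q19, q30, q34, q11.
Round 2: (ii) [IF q11 and q19 and q34 THEN q20]. Adds q20.
Closure: {q1, q10, q11, q12, q13, q19, q2, q20, q23, q29, q30, q34, q4} — 13 facts.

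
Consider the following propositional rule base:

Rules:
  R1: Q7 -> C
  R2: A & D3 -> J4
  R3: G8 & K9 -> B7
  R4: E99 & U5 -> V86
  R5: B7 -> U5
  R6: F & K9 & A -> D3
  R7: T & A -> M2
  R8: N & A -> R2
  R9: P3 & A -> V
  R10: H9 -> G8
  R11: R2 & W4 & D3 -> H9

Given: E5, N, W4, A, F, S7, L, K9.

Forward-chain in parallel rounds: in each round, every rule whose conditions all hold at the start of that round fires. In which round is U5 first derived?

5

Round 1 fires R6, R8, giving D3, R2.
Round 2 fires R2, R11, giving J4, H9.
Round 3 fires R10, giving G8.
Round 4 fires R3, giving B7.
Round 5 fires R5, giving U5.
U5 first appears in round 5.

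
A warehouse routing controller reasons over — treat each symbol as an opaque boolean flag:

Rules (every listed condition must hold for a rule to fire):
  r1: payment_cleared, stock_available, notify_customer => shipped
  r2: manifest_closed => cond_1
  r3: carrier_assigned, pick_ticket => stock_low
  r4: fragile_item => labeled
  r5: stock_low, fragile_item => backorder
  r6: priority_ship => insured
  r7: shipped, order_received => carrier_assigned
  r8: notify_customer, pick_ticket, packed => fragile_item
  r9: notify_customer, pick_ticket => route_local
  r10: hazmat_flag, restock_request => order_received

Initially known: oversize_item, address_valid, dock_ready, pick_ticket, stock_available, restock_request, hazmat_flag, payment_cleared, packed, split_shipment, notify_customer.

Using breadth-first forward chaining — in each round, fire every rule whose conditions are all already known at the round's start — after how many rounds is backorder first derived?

4

[1] r1 [payment_cleared, stock_available, notify_customer => shipped]; r8 [notify_customer, pick_ticket, packed => fragile_item]; r9 [notify_customer, pick_ticket => route_local]; r10 [hazmat_flag, restock_request => order_received]. ⇒ new: shipped, fragile_item, route_local, order_received.
[2] r4 [fragile_item => labeled]; r7 [shipped, order_received => carrier_assigned]. ⇒ new: labeled, carrier_assigned.
[3] r3 [carrier_assigned, pick_ticket => stock_low]. ⇒ new: stock_low.
[4] r5 [stock_low, fragile_item => backorder]. ⇒ new: backorder.
backorder first appears in round 4.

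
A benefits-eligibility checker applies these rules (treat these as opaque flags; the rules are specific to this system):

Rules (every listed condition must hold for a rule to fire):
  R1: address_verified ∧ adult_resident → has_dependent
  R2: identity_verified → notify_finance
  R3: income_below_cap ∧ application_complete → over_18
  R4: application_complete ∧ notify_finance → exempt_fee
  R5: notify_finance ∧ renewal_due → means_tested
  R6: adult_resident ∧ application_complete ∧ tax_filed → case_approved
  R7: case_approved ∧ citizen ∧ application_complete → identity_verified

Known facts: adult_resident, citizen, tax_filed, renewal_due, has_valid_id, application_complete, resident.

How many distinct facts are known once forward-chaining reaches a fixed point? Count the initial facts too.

Round 1 fires R6, giving case_approved.
Round 2 fires R7, giving identity_verified.
Round 3 fires R2, giving notify_finance.
Round 4 fires R4, R5, giving exempt_fee, means_tested.
Closure: {adult_resident, application_complete, case_approved, citizen, exempt_fee, has_valid_id, identity_verified, means_tested, notify_finance, renewal_due, resident, tax_filed} — 12 facts.

12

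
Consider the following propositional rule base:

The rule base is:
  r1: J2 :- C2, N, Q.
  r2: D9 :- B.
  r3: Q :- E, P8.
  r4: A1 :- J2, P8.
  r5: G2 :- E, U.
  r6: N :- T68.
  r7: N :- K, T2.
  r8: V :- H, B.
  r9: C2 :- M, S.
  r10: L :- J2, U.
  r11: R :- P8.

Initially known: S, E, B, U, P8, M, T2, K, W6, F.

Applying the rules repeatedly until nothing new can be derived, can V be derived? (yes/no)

no

Round 1 fires r2, r3, r5, r7, r9, r11, giving D9, Q, G2, N, C2, R.
Round 2 fires r1, giving J2.
Round 3 fires r4, r10, giving A1, L.
Fixed point reached. V is concluded only by r8; r8 needs H (never derived).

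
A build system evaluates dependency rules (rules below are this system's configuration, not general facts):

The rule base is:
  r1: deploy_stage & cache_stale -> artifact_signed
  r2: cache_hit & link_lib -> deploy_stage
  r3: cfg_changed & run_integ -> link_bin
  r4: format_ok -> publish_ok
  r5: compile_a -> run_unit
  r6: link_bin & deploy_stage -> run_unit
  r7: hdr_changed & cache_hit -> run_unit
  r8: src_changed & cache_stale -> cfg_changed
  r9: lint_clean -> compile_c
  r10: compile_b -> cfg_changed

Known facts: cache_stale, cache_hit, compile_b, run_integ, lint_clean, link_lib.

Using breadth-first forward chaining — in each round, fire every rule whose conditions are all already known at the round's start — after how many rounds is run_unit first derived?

3

Round 1 — r2, r9, r10, derive deploy_stage, compile_c, cfg_changed.
Round 2 — r1, r3, derive artifact_signed, link_bin.
Round 3 — r6, derive run_unit.
run_unit first appears in round 3.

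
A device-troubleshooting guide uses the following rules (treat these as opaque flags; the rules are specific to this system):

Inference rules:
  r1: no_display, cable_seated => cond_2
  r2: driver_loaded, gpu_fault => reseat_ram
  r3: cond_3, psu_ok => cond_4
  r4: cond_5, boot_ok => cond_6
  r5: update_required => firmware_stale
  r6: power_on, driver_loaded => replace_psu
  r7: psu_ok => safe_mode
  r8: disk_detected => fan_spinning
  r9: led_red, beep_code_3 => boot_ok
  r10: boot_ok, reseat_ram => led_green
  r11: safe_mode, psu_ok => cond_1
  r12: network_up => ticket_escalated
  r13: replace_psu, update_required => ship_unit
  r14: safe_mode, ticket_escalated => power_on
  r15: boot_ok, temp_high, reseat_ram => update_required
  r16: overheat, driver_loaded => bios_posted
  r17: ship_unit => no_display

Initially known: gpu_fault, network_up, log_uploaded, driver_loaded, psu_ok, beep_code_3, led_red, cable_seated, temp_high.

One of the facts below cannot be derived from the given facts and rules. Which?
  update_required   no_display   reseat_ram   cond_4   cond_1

Round 1 — r2, r7, r9, r12, derive reseat_ram, safe_mode, boot_ok, ticket_escalated.
Round 2 — r10, r11, r14, r15, derive led_green, cond_1, power_on, update_required.
Round 3 — r5, r6, derive firmware_stale, replace_psu.
Round 4 — r13, derive ship_unit.
Round 5 — r17, derive no_display.
Round 6 — r1, derive cond_2.
Derived: update_required (round 2), cond_1 (round 2), no_display (round 5), reseat_ram (round 1). cond_4 never appears in any round.

cond_4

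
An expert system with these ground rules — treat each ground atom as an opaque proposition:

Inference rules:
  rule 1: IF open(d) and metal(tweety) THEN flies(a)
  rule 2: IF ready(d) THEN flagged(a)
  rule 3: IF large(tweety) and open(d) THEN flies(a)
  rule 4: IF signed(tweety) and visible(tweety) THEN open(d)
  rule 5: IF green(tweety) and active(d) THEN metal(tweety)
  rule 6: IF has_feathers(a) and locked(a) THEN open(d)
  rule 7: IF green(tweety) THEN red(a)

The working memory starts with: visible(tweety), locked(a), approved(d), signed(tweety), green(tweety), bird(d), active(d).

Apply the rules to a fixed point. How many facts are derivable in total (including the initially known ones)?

[1] rule 4 [IF signed(tweety) and visible(tweety) THEN open(d)]; rule 5 [IF green(tweety) and active(d) THEN metal(tweety)]; rule 7 [IF green(tweety) THEN red(a)]. ⇒ new: open(d), metal(tweety), red(a).
[2] rule 1 [IF open(d) and metal(tweety) THEN flies(a)]. ⇒ new: flies(a).
Closure: {active(d), approved(d), bird(d), flies(a), green(tweety), locked(a), metal(tweety), open(d), red(a), signed(tweety), visible(tweety)} — 11 facts.

11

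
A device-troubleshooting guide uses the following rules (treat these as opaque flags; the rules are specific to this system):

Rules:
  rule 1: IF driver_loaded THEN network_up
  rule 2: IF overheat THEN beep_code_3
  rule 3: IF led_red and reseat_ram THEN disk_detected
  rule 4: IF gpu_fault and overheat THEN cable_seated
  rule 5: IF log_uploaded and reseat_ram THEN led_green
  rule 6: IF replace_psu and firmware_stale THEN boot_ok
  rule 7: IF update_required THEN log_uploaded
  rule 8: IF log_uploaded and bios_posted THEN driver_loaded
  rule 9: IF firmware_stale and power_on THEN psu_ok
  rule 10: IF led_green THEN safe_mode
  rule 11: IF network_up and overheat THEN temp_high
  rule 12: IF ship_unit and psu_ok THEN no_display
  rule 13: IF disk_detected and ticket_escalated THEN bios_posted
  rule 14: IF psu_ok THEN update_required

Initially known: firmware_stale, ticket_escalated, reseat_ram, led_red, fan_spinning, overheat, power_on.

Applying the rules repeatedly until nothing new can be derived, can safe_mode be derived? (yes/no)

[1] rule 2 [IF overheat THEN beep_code_3]; rule 3 [IF led_red and reseat_ram THEN disk_detected]; rule 9 [IF firmware_stale and power_on THEN psu_ok]. ⇒ new: beep_code_3, disk_detected, psu_ok.
[2] rule 13 [IF disk_detected and ticket_escalated THEN bios_posted]; rule 14 [IF psu_ok THEN update_required]. ⇒ new: bios_posted, update_required.
[3] rule 7 [IF update_required THEN log_uploaded]. ⇒ new: log_uploaded.
[4] rule 5 [IF log_uploaded and reseat_ram THEN led_green]; rule 8 [IF log_uploaded and bios_posted THEN driver_loaded]. ⇒ new: led_green, driver_loaded.
[5] rule 1 [IF driver_loaded THEN network_up]; rule 10 [IF led_green THEN safe_mode]. ⇒ new: network_up, safe_mode.
[6] rule 11 [IF network_up and overheat THEN temp_high]. ⇒ new: temp_high.
safe_mode appears in round 5, so it is derivable.

yes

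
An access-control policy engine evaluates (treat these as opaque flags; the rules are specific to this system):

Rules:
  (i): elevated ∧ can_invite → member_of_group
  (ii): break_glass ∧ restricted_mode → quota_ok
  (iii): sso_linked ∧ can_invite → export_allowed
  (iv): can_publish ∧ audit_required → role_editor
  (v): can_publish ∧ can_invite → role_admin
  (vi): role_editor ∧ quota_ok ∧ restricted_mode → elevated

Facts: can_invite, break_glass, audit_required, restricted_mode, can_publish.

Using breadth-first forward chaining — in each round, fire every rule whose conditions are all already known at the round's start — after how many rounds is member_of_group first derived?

3

Round 1 — (ii), (iv), (v), derive quota_ok, role_editor, role_admin.
Round 2 — (vi), derive elevated.
Round 3 — (i), derive member_of_group.
member_of_group first appears in round 3.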